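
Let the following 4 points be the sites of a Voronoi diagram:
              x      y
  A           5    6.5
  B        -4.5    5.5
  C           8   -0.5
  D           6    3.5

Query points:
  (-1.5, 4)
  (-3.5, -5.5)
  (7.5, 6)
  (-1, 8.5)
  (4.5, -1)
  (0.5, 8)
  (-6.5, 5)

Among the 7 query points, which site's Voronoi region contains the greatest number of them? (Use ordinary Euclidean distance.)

B

(-1.5, 4) — d² to each: A:48.5, B:11.25, C:110.5, D:56.5 → nearest is B
(-3.5, -5.5) — d² to each: A:216.25, B:122, C:157.25, D:171.25 → nearest is B
(7.5, 6) — d² to each: A:6.5, B:144.25, C:42.5, D:8.5 → nearest is A
(-1, 8.5) — d² to each: A:40, B:21.25, C:162, D:74 → nearest is B
(4.5, -1) — d² to each: A:56.5, B:123.25, C:12.5, D:22.5 → nearest is C
(0.5, 8) — d² to each: A:22.5, B:31.25, C:128.5, D:50.5 → nearest is A
(-6.5, 5) — d² to each: A:134.5, B:4.25, C:240.5, D:158.5 → nearest is B
Tally — A:2, B:4, C:1. B captures the most (4).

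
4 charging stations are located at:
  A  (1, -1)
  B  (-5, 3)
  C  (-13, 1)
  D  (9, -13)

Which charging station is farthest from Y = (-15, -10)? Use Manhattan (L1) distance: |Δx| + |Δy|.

D

d(Y,A) = |-15−1| + |-10−(-1)| = 16 + 9 = 25
d(Y,B) = |-15−(-5)| + |-10−3| = 10 + 13 = 23
d(Y,C) = |-15−(-13)| + |-10−1| = 2 + 11 = 13
d(Y,D) = |-15−9| + |-10−(-13)| = 24 + 3 = 27
The largest is to D.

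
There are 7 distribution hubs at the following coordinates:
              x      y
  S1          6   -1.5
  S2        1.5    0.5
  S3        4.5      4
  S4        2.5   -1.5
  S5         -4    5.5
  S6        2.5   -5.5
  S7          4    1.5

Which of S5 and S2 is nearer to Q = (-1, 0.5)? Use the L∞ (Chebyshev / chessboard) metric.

d(Q,S5) = max(3, 5) = 5
d(Q,S2) = max(2.5, 0) = 2.5
5 > 2.5, so S2 is closer.

S2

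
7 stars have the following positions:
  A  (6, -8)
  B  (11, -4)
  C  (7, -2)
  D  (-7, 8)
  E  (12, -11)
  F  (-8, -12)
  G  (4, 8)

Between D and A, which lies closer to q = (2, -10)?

Compare squared distances:
|qD|² = (2−(-7))² + (-10−8)² = 81 + 324 = 405
|qA|² = (2−6)² + (-10−(-8))² = 16 + 4 = 20
405 > 20, so A is closer.

A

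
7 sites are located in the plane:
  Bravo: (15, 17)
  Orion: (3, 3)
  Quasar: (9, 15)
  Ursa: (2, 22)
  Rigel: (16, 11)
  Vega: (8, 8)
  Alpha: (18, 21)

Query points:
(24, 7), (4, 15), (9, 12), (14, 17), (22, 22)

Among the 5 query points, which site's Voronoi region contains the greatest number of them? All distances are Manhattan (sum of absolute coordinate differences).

(24, 7) — d to each: Bravo:19, Orion:25, Quasar:23, Ursa:37, Rigel:12, Vega:17, Alpha:20 → nearest is Rigel
(4, 15) — d to each: Bravo:13, Orion:13, Quasar:5, Ursa:9, Rigel:16, Vega:11, Alpha:20 → nearest is Quasar
(9, 12) — d to each: Bravo:11, Orion:15, Quasar:3, Ursa:17, Rigel:8, Vega:5, Alpha:18 → nearest is Quasar
(14, 17) — d to each: Bravo:1, Orion:25, Quasar:7, Ursa:17, Rigel:8, Vega:15, Alpha:8 → nearest is Bravo
(22, 22) — d to each: Bravo:12, Orion:38, Quasar:20, Ursa:20, Rigel:17, Vega:28, Alpha:5 → nearest is Alpha
Tally — Bravo:1, Quasar:2, Rigel:1, Alpha:1. Quasar captures the most (2).

Quasar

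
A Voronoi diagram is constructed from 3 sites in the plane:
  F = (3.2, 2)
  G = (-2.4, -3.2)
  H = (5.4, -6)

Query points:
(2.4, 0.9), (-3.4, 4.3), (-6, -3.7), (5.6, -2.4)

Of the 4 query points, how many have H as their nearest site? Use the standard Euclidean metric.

(2.4, 0.9) — d² to each: F:1.85, G:39.85, H:56.61 → nearest is F
(-3.4, 4.3) — d² to each: F:48.85, G:57.25, H:183.53 → nearest is F
(-6, -3.7) — d² to each: F:117.13, G:13.21, H:135.25 → nearest is G
(5.6, -2.4) — d² to each: F:25.12, G:64.64, H:13 → nearest is H
1 of the 4 points has H as nearest.

1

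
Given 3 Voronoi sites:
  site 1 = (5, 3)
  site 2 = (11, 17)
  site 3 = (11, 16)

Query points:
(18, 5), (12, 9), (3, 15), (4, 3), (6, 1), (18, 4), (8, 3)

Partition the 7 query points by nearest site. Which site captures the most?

(18, 5) — d² to each: site 1:173, site 2:193, site 3:170 → nearest is site 3
(12, 9) — d² to each: site 1:85, site 2:65, site 3:50 → nearest is site 3
(3, 15) — d² to each: site 1:148, site 2:68, site 3:65 → nearest is site 3
(4, 3) — d² to each: site 1:1, site 2:245, site 3:218 → nearest is site 1
(6, 1) — d² to each: site 1:5, site 2:281, site 3:250 → nearest is site 1
(18, 4) — d² to each: site 1:170, site 2:218, site 3:193 → nearest is site 1
(8, 3) — d² to each: site 1:9, site 2:205, site 3:178 → nearest is site 1
Tally — site 1:4, site 3:3. site 1 captures the most (4).

site 1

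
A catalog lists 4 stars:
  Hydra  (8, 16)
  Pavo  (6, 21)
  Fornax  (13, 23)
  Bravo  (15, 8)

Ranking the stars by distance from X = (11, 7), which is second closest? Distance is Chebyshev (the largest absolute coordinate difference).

d(X, Hydra) = max(3, 9) = 9
d(X, Pavo) = max(5, 14) = 14
d(X, Fornax) = max(2, 16) = 16
d(X, Bravo) = max(4, 1) = 4
Sorted ascending: Bravo, Hydra, Pavo, … — the second-nearest is Hydra.

Hydra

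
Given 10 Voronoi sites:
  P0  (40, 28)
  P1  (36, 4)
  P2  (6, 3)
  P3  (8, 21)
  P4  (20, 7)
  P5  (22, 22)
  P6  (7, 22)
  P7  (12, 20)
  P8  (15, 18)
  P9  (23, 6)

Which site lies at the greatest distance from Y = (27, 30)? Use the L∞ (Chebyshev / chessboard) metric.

P2

d(Y,P0) = max(13, 2) = 13
d(Y,P1) = max(9, 26) = 26
d(Y,P2) = max(21, 27) = 27
d(Y,P3) = max(19, 9) = 19
d(Y,P4) = max(7, 23) = 23
d(Y,P5) = max(5, 8) = 8
d(Y,P6) = max(20, 8) = 20
d(Y,P7) = max(15, 10) = 15
d(Y,P8) = max(12, 12) = 12
d(Y,P9) = max(4, 24) = 24
The largest is to P2.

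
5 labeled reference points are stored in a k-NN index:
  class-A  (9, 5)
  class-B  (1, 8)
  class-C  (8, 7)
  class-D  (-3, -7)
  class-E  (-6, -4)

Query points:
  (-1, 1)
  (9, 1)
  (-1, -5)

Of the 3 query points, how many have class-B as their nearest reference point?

(-1, 1) — d² to each: class-A:116, class-B:53, class-C:117, class-D:68, class-E:50 → nearest is class-E
(9, 1) — d² to each: class-A:16, class-B:113, class-C:37, class-D:208, class-E:250 → nearest is class-A
(-1, -5) — d² to each: class-A:200, class-B:173, class-C:225, class-D:8, class-E:26 → nearest is class-D
0 of the 3 points have class-B as nearest.

0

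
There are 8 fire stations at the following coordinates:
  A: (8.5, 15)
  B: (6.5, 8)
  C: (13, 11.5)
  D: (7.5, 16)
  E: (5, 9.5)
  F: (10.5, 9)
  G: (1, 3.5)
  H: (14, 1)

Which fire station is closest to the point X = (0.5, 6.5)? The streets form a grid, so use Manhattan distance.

d(X,A) = |0.5−8.5| + |6.5−15| = 8 + 8.5 = 16.5
d(X,B) = |0.5−6.5| + |6.5−8| = 6 + 1.5 = 7.5
d(X,C) = |0.5−13| + |6.5−11.5| = 12.5 + 5 = 17.5
d(X,D) = |0.5−7.5| + |6.5−16| = 7 + 9.5 = 16.5
d(X,E) = |0.5−5| + |6.5−9.5| = 4.5 + 3 = 7.5
d(X,F) = |0.5−10.5| + |6.5−9| = 10 + 2.5 = 12.5
d(X,G) = |0.5−1| + |6.5−3.5| = 0.5 + 3 = 3.5
d(X,H) = |0.5−14| + |6.5−1| = 13.5 + 5.5 = 19
Minimum is at G.

G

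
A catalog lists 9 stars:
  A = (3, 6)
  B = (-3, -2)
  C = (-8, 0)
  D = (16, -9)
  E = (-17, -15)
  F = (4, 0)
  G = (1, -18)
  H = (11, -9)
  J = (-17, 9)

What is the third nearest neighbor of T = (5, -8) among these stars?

B

Squared Euclidean distances:
|TA|² = (5−3)² + (-8−6)² = 4 + 196 = 200
|TB|² = (5−(-3))² + (-8−(-2))² = 64 + 36 = 100
|TC|² = (5−(-8))² + (-8−0)² = 169 + 64 = 233
|TD|² = (5−16)² + (-8−(-9))² = 121 + 1 = 122
|TE|² = (5−(-17))² + (-8−(-15))² = 484 + 49 = 533
|TF|² = (5−4)² + (-8−0)² = 1 + 64 = 65
|TG|² = (5−1)² + (-8−(-18))² = 16 + 100 = 116
|TH|² = (5−11)² + (-8−(-9))² = 36 + 1 = 37
|TJ|² = (5−(-17))² + (-8−9)² = 484 + 289 = 773
Sorted ascending: H, F, B, G, … — the third-nearest is B.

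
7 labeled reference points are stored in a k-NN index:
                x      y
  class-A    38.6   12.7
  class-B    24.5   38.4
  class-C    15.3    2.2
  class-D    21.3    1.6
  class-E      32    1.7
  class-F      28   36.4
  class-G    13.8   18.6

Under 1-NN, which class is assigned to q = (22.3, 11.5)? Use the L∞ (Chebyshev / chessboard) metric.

d(q, class-A) = max(16.3, 1.2) = 16.3
d(q, class-B) = max(2.2, 26.9) = 26.9
d(q, class-C) = max(7, 9.3) = 9.3
d(q, class-D) = max(1, 9.9) = 9.9
d(q, class-E) = max(9.7, 9.8) = 9.8
d(q, class-F) = max(5.7, 24.9) = 24.9
d(q, class-G) = max(8.5, 7.1) = 8.5
Minimum is at class-G.

class-G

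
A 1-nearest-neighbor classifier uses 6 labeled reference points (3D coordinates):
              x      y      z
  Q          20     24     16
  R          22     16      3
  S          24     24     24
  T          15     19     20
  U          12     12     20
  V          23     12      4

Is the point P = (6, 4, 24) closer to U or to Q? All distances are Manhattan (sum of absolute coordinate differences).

d(P,U) = |6−12| + |4−12| + |24−20| = 6 + 8 + 4 = 18
d(P,Q) = |6−20| + |4−24| + |24−16| = 14 + 20 + 8 = 42
18 < 42, so U is closer.

U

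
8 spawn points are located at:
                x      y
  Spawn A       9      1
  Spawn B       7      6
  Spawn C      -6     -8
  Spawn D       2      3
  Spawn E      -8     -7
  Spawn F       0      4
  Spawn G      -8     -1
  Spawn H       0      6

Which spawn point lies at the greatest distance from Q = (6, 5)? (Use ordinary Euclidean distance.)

Spawn E

Since √ is increasing, it suffices to compare squared distances:
d²(Q, Spawn A) = 9 + 16 = 25
d²(Q, Spawn B) = 1 + 1 = 2
d²(Q, Spawn C) = 144 + 169 = 313
d²(Q, Spawn D) = 16 + 4 = 20
d²(Q, Spawn E) = 196 + 144 = 340
d²(Q, Spawn F) = 36 + 1 = 37
d²(Q, Spawn G) = 196 + 36 = 232
d²(Q, Spawn H) = 36 + 1 = 37
The largest is to Spawn E.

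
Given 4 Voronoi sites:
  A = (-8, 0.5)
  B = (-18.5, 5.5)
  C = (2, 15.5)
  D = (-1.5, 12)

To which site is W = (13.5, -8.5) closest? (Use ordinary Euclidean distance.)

Squared Euclidean distances:
|WA|² = (13.5−(-8))² + (-8.5−0.5)² = 462.25 + 81 = 543.25
|WB|² = (13.5−(-18.5))² + (-8.5−5.5)² = 1024 + 196 = 1220
|WC|² = (13.5−2)² + (-8.5−15.5)² = 132.25 + 576 = 708.25
|WD|² = (13.5−(-1.5))² + (-8.5−12)² = 225 + 420.25 = 645.25
A is nearest.

A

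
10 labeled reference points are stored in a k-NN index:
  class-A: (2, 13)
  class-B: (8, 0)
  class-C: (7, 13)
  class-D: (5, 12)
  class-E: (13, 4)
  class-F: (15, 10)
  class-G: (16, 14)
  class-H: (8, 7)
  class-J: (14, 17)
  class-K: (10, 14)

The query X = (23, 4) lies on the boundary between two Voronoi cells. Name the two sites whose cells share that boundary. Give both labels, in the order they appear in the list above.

class-E and class-F

Squared distances from X to each site:
d²(X, class-A) = (23−2)² + (4−13)² = 441 + 81 = 522
d²(X, class-B) = (23−8)² + (4−0)² = 225 + 16 = 241
d²(X, class-C) = (23−7)² + (4−13)² = 256 + 81 = 337
d²(X, class-D) = (23−5)² + (4−12)² = 324 + 64 = 388
d²(X, class-E) = (23−13)² + (4−4)² = 100 + 0 = 100
d²(X, class-F) = (23−15)² + (4−10)² = 64 + 36 = 100
d²(X, class-G) = (23−16)² + (4−14)² = 49 + 100 = 149
d²(X, class-H) = (23−8)² + (4−7)² = 225 + 9 = 234
d²(X, class-J) = (23−14)² + (4−17)² = 81 + 169 = 250
d²(X, class-K) = (23−10)² + (4−14)² = 169 + 100 = 269
X is equidistant from class-E and class-F (both at squared distance 100), and every other site is strictly farther — so X lies on the class-E–class-F Voronoi edge.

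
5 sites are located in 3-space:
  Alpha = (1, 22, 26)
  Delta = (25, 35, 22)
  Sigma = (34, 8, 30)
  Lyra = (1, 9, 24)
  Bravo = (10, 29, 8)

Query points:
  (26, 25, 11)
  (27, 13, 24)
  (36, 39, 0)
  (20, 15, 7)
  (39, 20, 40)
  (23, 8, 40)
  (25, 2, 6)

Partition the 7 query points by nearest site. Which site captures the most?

(26, 25, 11) — d² to each: Alpha:859, Delta:222, Sigma:714, Lyra:1050, Bravo:281 → nearest is Delta
(27, 13, 24) — d² to each: Alpha:761, Delta:492, Sigma:110, Lyra:692, Bravo:801 → nearest is Sigma
(36, 39, 0) — d² to each: Alpha:2190, Delta:621, Sigma:1865, Lyra:2701, Bravo:840 → nearest is Delta
(20, 15, 7) — d² to each: Alpha:771, Delta:650, Sigma:774, Lyra:686, Bravo:297 → nearest is Bravo
(39, 20, 40) — d² to each: Alpha:1644, Delta:745, Sigma:269, Lyra:1821, Bravo:1946 → nearest is Sigma
(23, 8, 40) — d² to each: Alpha:876, Delta:1057, Sigma:221, Lyra:741, Bravo:1634 → nearest is Sigma
(25, 2, 6) — d² to each: Alpha:1376, Delta:1345, Sigma:693, Lyra:949, Bravo:958 → nearest is Sigma
Tally — Delta:2, Sigma:4, Bravo:1. Sigma captures the most (4).

Sigma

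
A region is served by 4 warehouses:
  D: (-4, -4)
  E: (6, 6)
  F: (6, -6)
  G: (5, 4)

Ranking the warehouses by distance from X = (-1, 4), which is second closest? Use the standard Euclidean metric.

E

Compare squared distances (the ordering matches that of the actual distances):
|XD|² = (-1−(-4))² + (4−(-4))² = 9 + 64 = 73
|XE|² = (-1−6)² + (4−6)² = 49 + 4 = 53
|XF|² = (-1−6)² + (4−(-6))² = 49 + 100 = 149
|XG|² = (-1−5)² + (4−4)² = 36 + 0 = 36
Sorted ascending: G, E, D, … — the second-nearest is E.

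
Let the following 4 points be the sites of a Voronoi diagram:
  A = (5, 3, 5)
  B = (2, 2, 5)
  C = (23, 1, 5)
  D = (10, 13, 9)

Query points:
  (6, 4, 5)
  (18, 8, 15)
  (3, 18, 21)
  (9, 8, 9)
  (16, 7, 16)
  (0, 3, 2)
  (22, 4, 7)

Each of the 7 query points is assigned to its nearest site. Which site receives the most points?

D

(6, 4, 5) — d² to each: A:2, B:20, C:298, D:113 → nearest is A
(18, 8, 15) — d² to each: A:294, B:392, C:174, D:125 → nearest is D
(3, 18, 21) — d² to each: A:485, B:513, C:945, D:218 → nearest is D
(9, 8, 9) — d² to each: A:57, B:101, C:261, D:26 → nearest is D
(16, 7, 16) — d² to each: A:258, B:342, C:206, D:121 → nearest is D
(0, 3, 2) — d² to each: A:34, B:14, C:542, D:249 → nearest is B
(22, 4, 7) — d² to each: A:294, B:408, C:14, D:229 → nearest is C
Tally — A:1, B:1, C:1, D:4. D captures the most (4).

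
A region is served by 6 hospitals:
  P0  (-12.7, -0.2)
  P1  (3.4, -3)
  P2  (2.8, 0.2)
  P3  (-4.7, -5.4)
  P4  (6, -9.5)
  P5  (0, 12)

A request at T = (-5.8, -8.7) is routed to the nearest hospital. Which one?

Compare squared distances (the ordering matches that of the actual distances):
|TP0|² = 47.61 + 72.25 = 119.86
|TP1|² = 84.64 + 32.49 = 117.13
|TP2|² = 73.96 + 79.21 = 153.17
|TP3|² = 1.21 + 10.89 = 12.1
|TP4|² = 139.24 + 0.64 = 139.88
|TP5|² = 33.64 + 428.49 = 462.13
P3 is nearest.

P3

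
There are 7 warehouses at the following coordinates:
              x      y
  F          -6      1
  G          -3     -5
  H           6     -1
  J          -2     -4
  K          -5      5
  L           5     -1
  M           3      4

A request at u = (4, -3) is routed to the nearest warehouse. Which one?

L

Since √ is increasing, it suffices to compare squared distances:
|uF|² = (4−(-6))² + (-3−1)² = 100 + 16 = 116
|uG|² = (4−(-3))² + (-3−(-5))² = 49 + 4 = 53
|uH|² = (4−6)² + (-3−(-1))² = 4 + 4 = 8
|uJ|² = (4−(-2))² + (-3−(-4))² = 36 + 1 = 37
|uK|² = (4−(-5))² + (-3−5)² = 81 + 64 = 145
|uL|² = (4−5)² + (-3−(-1))² = 1 + 4 = 5
|uM|² = (4−3)² + (-3−4)² = 1 + 49 = 50
Minimum is at L.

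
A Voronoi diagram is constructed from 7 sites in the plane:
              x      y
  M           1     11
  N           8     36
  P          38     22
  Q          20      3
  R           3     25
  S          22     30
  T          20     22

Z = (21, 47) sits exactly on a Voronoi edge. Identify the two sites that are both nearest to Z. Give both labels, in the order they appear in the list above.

Squared distances from Z to each site:
|ZM|² = (21−1)² + (47−11)² = 400 + 1296 = 1696
|ZN|² = (21−8)² + (47−36)² = 169 + 121 = 290
|ZP|² = (21−38)² + (47−22)² = 289 + 625 = 914
|ZQ|² = (21−20)² + (47−3)² = 1 + 1936 = 1937
|ZR|² = (21−3)² + (47−25)² = 324 + 484 = 808
|ZS|² = (21−22)² + (47−30)² = 1 + 289 = 290
|ZT|² = (21−20)² + (47−22)² = 1 + 625 = 626
Z is equidistant from N and S (both at squared distance 290), and every other site is strictly farther — so Z lies on the N–S Voronoi edge.

N and S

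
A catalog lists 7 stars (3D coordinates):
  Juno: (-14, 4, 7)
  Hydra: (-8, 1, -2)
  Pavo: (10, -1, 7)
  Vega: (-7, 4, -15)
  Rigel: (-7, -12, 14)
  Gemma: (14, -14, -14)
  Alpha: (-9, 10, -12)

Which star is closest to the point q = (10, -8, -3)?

Pavo

Since √ is increasing, it suffices to compare squared distances:
d²(q, Juno) = (10−(-14))² + (-8−4)² + (-3−7)² = 576 + 144 + 100 = 820
d²(q, Hydra) = (10−(-8))² + (-8−1)² + (-3−(-2))² = 324 + 81 + 1 = 406
d²(q, Pavo) = (10−10)² + (-8−(-1))² + (-3−7)² = 0 + 49 + 100 = 149
d²(q, Vega) = (10−(-7))² + (-8−4)² + (-3−(-15))² = 289 + 144 + 144 = 577
d²(q, Rigel) = (10−(-7))² + (-8−(-12))² + (-3−14)² = 289 + 16 + 289 = 594
d²(q, Gemma) = (10−14)² + (-8−(-14))² + (-3−(-14))² = 16 + 36 + 121 = 173
d²(q, Alpha) = (10−(-9))² + (-8−10)² + (-3−(-12))² = 361 + 324 + 81 = 766
Pavo is nearest.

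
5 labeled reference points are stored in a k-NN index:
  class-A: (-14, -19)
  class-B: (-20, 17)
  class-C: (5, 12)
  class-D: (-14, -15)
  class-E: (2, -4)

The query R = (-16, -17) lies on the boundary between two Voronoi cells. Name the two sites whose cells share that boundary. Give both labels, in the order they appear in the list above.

Squared distances from R to each site:
d²(R, class-A) = (-16−(-14))² + (-17−(-19))² = 4 + 4 = 8
d²(R, class-B) = (-16−(-20))² + (-17−17)² = 16 + 1156 = 1172
d²(R, class-C) = (-16−5)² + (-17−12)² = 441 + 841 = 1282
d²(R, class-D) = (-16−(-14))² + (-17−(-15))² = 4 + 4 = 8
d²(R, class-E) = (-16−2)² + (-17−(-4))² = 324 + 169 = 493
R is equidistant from class-A and class-D (both at squared distance 8), and every other site is strictly farther — so R lies on the class-A–class-D Voronoi edge.

class-A and class-D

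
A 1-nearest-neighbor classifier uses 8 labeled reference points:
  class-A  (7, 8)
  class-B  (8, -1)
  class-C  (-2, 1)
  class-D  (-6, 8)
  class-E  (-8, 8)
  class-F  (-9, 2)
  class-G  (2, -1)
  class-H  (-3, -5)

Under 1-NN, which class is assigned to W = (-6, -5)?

class-H

Since √ is increasing, it suffices to compare squared distances:
d²(W, class-A) = (-6−7)² + (-5−8)² = 169 + 169 = 338
d²(W, class-B) = (-6−8)² + (-5−(-1))² = 196 + 16 = 212
d²(W, class-C) = (-6−(-2))² + (-5−1)² = 16 + 36 = 52
d²(W, class-D) = (-6−(-6))² + (-5−8)² = 0 + 169 = 169
d²(W, class-E) = (-6−(-8))² + (-5−8)² = 4 + 169 = 173
d²(W, class-F) = (-6−(-9))² + (-5−2)² = 9 + 49 = 58
d²(W, class-G) = (-6−2)² + (-5−(-1))² = 64 + 16 = 80
d²(W, class-H) = (-6−(-3))² + (-5−(-5))² = 9 + 0 = 9
class-H is nearest.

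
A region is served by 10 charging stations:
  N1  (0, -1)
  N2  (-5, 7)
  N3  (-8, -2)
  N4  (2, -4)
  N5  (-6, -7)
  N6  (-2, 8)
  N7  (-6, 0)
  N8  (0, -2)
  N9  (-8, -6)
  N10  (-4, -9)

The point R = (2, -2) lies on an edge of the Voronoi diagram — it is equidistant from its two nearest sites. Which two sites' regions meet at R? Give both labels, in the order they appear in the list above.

N4 and N8

Squared distances from R to each site:
|RN1|² = 4 + 1 = 5
|RN2|² = 49 + 81 = 130
|RN3|² = 100 + 0 = 100
|RN4|² = 0 + 4 = 4
|RN5|² = 64 + 25 = 89
|RN6|² = 16 + 100 = 116
|RN7|² = 64 + 4 = 68
|RN8|² = 4 + 0 = 4
|RN9|² = 100 + 16 = 116
d²(R, N10) = 36 + 49 = 85
R is equidistant from N4 and N8 (both at squared distance 4), and every other site is strictly farther — so R lies on the N4–N8 Voronoi edge.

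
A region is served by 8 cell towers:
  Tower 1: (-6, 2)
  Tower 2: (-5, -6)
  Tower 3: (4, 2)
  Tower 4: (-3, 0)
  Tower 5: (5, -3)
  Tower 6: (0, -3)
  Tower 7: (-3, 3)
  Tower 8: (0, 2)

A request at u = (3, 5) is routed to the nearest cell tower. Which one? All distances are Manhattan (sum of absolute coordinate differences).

Tower 3

d(u, Tower 1) = 9 + 3 = 12
d(u, Tower 2) = 8 + 11 = 19
d(u, Tower 3) = 1 + 3 = 4
d(u, Tower 4) = 6 + 5 = 11
d(u, Tower 5) = 2 + 8 = 10
d(u, Tower 6) = 3 + 8 = 11
d(u, Tower 7) = 6 + 2 = 8
d(u, Tower 8) = 3 + 3 = 6
Minimum is at Tower 3.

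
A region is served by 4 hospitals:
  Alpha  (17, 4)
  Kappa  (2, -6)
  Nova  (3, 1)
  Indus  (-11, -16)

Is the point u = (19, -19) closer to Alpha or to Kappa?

Kappa

Compare squared distances:
d²(u, Alpha) = (19−17)² + (-19−4)² = 4 + 529 = 533
d²(u, Kappa) = (19−2)² + (-19−(-6))² = 289 + 169 = 458
533 > 458, so Kappa is closer.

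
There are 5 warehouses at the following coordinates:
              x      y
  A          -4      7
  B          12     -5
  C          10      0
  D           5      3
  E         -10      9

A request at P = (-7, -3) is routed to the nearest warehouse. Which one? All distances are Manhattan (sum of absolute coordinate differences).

A

d(P,A) = |-7−(-4)| + |-3−7| = 3 + 10 = 13
d(P,B) = |-7−12| + |-3−(-5)| = 19 + 2 = 21
d(P,C) = |-7−10| + |-3−0| = 17 + 3 = 20
d(P,D) = |-7−5| + |-3−3| = 12 + 6 = 18
d(P,E) = |-7−(-10)| + |-3−9| = 3 + 12 = 15
The smallest is to A, so P lies in the Voronoi region of A.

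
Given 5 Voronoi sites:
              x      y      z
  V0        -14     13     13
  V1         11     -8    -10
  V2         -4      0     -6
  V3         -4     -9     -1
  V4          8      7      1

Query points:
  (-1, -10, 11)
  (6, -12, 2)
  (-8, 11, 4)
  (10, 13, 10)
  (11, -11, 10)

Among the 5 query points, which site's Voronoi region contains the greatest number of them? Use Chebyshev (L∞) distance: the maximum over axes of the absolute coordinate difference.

V3

(-1, -10, 11) — d to each: V0:23, V1:21, V2:17, V3:12, V4:17 → nearest is V3
(6, -12, 2) — d to each: V0:25, V1:12, V2:12, V3:10, V4:19 → nearest is V3
(-8, 11, 4) — d to each: V0:9, V1:19, V2:11, V3:20, V4:16 → nearest is V0
(10, 13, 10) — d to each: V0:24, V1:21, V2:16, V3:22, V4:9 → nearest is V4
(11, -11, 10) — d to each: V0:25, V1:20, V2:16, V3:15, V4:18 → nearest is V3
Tally — V0:1, V3:3, V4:1. V3 captures the most (3).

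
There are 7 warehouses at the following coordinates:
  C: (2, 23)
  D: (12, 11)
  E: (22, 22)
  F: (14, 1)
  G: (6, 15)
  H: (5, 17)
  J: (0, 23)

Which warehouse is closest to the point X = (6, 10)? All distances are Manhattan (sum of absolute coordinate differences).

G

d(X,C) = 4 + 13 = 17
d(X,D) = 6 + 1 = 7
d(X,E) = 16 + 12 = 28
d(X,F) = 8 + 9 = 17
d(X,G) = 0 + 5 = 5
d(X,H) = 1 + 7 = 8
d(X,J) = 6 + 13 = 19
The smallest is to G, so X lies in the Voronoi region of G.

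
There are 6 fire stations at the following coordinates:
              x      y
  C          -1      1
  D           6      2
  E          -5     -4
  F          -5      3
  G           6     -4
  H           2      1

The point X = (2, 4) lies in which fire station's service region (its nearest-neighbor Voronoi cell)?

Compare squared distances (the ordering matches that of the actual distances):
|XC|² = (2−(-1))² + (4−1)² = 9 + 9 = 18
|XD|² = (2−6)² + (4−2)² = 16 + 4 = 20
|XE|² = (2−(-5))² + (4−(-4))² = 49 + 64 = 113
|XF|² = (2−(-5))² + (4−3)² = 49 + 1 = 50
|XG|² = (2−6)² + (4−(-4))² = 16 + 64 = 80
|XH|² = (2−2)² + (4−1)² = 0 + 9 = 9
The smallest is to H, so X lies in the Voronoi region of H.

H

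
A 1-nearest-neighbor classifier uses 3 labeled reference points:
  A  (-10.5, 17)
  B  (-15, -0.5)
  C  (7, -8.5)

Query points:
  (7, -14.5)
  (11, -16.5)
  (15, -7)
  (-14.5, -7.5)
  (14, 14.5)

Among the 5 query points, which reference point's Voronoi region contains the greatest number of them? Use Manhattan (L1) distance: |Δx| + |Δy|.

(7, -14.5) — d to each: A:49, B:36, C:6 → nearest is C
(11, -16.5) — d to each: A:55, B:42, C:12 → nearest is C
(15, -7) — d to each: A:49.5, B:36.5, C:9.5 → nearest is C
(-14.5, -7.5) — d to each: A:28.5, B:7.5, C:22.5 → nearest is B
(14, 14.5) — d to each: A:27, B:44, C:30 → nearest is A
Tally — A:1, B:1, C:3. C captures the most (3).

C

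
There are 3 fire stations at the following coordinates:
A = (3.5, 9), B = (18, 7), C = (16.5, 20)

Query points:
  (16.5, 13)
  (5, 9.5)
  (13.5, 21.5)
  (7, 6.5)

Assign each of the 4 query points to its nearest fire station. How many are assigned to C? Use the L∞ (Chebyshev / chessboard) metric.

(16.5, 13) — d to each: A:13, B:6, C:7 → nearest is B
(5, 9.5) — d to each: A:1.5, B:13, C:11.5 → nearest is A
(13.5, 21.5) — d to each: A:12.5, B:14.5, C:3 → nearest is C
(7, 6.5) — d to each: A:3.5, B:11, C:13.5 → nearest is A
1 of the 4 points has C as nearest.

1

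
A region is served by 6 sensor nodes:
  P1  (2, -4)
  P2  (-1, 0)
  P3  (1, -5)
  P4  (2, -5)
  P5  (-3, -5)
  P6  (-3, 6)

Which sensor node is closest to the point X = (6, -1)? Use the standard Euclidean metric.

Squared Euclidean distances:
|XP1|² = 16 + 9 = 25
|XP2|² = 49 + 1 = 50
|XP3|² = 25 + 16 = 41
|XP4|² = 16 + 16 = 32
|XP5|² = 81 + 16 = 97
|XP6|² = 81 + 49 = 130
The smallest is to P1, so X lies in the Voronoi region of P1.

P1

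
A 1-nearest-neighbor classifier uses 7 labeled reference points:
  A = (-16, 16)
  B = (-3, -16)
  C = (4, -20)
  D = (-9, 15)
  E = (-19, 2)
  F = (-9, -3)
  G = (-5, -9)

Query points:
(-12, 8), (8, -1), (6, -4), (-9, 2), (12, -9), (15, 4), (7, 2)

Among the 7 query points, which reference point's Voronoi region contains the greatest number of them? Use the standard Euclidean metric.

(-12, 8) — d² to each: A:80, B:657, C:1040, D:58, E:85, F:130, G:338 → nearest is D
(8, -1) — d² to each: A:865, B:346, C:377, D:545, E:738, F:293, G:233 → nearest is G
(6, -4) — d² to each: A:884, B:225, C:260, D:586, E:661, F:226, G:146 → nearest is G
(-9, 2) — d² to each: A:245, B:360, C:653, D:169, E:100, F:25, G:137 → nearest is F
(12, -9) — d² to each: A:1409, B:274, C:185, D:1017, E:1082, F:477, G:289 → nearest is C
(15, 4) — d² to each: A:1105, B:724, C:697, D:697, E:1160, F:625, G:569 → nearest is G
(7, 2) — d² to each: A:725, B:424, C:493, D:425, E:676, F:281, G:265 → nearest is G
Tally — C:1, D:1, F:1, G:4. G captures the most (4).

G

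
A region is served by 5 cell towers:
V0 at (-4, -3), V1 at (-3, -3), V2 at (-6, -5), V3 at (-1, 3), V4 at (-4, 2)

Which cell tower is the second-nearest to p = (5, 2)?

V4

Since √ is increasing, it suffices to compare squared distances:
|pV0|² = (5−(-4))² + (2−(-3))² = 81 + 25 = 106
|pV1|² = (5−(-3))² + (2−(-3))² = 64 + 25 = 89
|pV2|² = (5−(-6))² + (2−(-5))² = 121 + 49 = 170
|pV3|² = (5−(-1))² + (2−3)² = 36 + 1 = 37
|pV4|² = (5−(-4))² + (2−2)² = 81 + 0 = 81
Sorted ascending: V3, V4, V1, … — the second-nearest is V4.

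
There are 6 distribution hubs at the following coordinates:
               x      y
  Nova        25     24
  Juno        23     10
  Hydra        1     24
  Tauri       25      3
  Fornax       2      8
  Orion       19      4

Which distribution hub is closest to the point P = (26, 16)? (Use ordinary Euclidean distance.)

Compare squared distances (the ordering matches that of the actual distances):
d²(P, Nova) = (26−25)² + (16−24)² = 1 + 64 = 65
d²(P, Juno) = (26−23)² + (16−10)² = 9 + 36 = 45
d²(P, Hydra) = (26−1)² + (16−24)² = 625 + 64 = 689
d²(P, Tauri) = (26−25)² + (16−3)² = 1 + 169 = 170
d²(P, Fornax) = (26−2)² + (16−8)² = 576 + 64 = 640
d²(P, Orion) = (26−19)² + (16−4)² = 49 + 144 = 193
Juno is nearest.

Juno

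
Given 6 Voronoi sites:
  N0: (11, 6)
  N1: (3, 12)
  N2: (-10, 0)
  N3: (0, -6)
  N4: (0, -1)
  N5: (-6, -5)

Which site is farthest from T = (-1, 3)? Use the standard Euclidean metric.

N0

Since √ is increasing, it suffices to compare squared distances:
|TN0|² = (-1−11)² + (3−6)² = 144 + 9 = 153
|TN1|² = (-1−3)² + (3−12)² = 16 + 81 = 97
|TN2|² = (-1−(-10))² + (3−0)² = 81 + 9 = 90
|TN3|² = (-1−0)² + (3−(-6))² = 1 + 81 = 82
|TN4|² = (-1−0)² + (3−(-1))² = 1 + 16 = 17
|TN5|² = (-1−(-6))² + (3−(-5))² = 25 + 64 = 89
The largest is to N0.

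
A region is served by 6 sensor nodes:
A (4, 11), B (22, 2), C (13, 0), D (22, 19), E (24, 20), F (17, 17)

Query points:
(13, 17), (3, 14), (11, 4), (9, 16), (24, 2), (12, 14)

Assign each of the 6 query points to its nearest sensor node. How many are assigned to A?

(13, 17) — d² to each: A:117, B:306, C:289, D:85, E:130, F:16 → nearest is F
(3, 14) — d² to each: A:10, B:505, C:296, D:386, E:477, F:205 → nearest is A
(11, 4) — d² to each: A:98, B:125, C:20, D:346, E:425, F:205 → nearest is C
(9, 16) — d² to each: A:50, B:365, C:272, D:178, E:241, F:65 → nearest is A
(24, 2) — d² to each: A:481, B:4, C:125, D:293, E:324, F:274 → nearest is B
(12, 14) — d² to each: A:73, B:244, C:197, D:125, E:180, F:34 → nearest is F
2 of the 6 points have A as nearest.

2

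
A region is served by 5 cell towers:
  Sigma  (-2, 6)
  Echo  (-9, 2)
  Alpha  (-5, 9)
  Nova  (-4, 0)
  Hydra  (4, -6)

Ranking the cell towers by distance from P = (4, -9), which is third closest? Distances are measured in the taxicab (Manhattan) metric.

d(P, Sigma) = |4−(-2)| + |-9−6| = 6 + 15 = 21
d(P, Echo) = |4−(-9)| + |-9−2| = 13 + 11 = 24
d(P, Alpha) = |4−(-5)| + |-9−9| = 9 + 18 = 27
d(P, Nova) = |4−(-4)| + |-9−0| = 8 + 9 = 17
d(P, Hydra) = |4−4| + |-9−(-6)| = 0 + 3 = 3
Sorted ascending: Hydra, Nova, Sigma, Echo, … — the third-nearest is Sigma.

Sigma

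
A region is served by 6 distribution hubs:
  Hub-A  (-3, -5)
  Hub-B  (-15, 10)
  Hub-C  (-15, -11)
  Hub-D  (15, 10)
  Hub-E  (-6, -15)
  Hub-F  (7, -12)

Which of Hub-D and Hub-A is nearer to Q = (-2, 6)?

Compare squared distances:
d²(Q, Hub-D) = (-2−15)² + (6−10)² = 289 + 16 = 305
d²(Q, Hub-A) = (-2−(-3))² + (6−(-5))² = 1 + 121 = 122
305 > 122, so Hub-A is closer.

Hub-A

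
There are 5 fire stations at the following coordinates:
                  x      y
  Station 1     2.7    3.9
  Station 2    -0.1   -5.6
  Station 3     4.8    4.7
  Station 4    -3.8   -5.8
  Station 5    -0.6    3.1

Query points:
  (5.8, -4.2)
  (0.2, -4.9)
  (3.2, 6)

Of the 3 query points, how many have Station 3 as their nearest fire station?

(5.8, -4.2) — d² to each: Station 1:75.22, Station 2:36.77, Station 3:80.21, Station 4:94.72, Station 5:94.25 → nearest is Station 2
(0.2, -4.9) — d² to each: Station 1:83.69, Station 2:0.58, Station 3:113.32, Station 4:16.81, Station 5:64.64 → nearest is Station 2
(3.2, 6) — d² to each: Station 1:4.66, Station 2:145.45, Station 3:4.25, Station 4:188.24, Station 5:22.85 → nearest is Station 3
1 of the 3 points has Station 3 as nearest.

1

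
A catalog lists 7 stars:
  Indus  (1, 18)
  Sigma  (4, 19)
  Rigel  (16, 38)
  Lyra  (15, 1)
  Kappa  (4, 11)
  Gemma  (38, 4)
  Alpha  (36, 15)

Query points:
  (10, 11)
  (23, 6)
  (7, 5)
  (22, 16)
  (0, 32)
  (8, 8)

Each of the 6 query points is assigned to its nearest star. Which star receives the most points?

(10, 11) — d² to each: Indus:130, Sigma:100, Rigel:765, Lyra:125, Kappa:36, Gemma:833, Alpha:692 → nearest is Kappa
(23, 6) — d² to each: Indus:628, Sigma:530, Rigel:1073, Lyra:89, Kappa:386, Gemma:229, Alpha:250 → nearest is Lyra
(7, 5) — d² to each: Indus:205, Sigma:205, Rigel:1170, Lyra:80, Kappa:45, Gemma:962, Alpha:941 → nearest is Kappa
(22, 16) — d² to each: Indus:445, Sigma:333, Rigel:520, Lyra:274, Kappa:349, Gemma:400, Alpha:197 → nearest is Alpha
(0, 32) — d² to each: Indus:197, Sigma:185, Rigel:292, Lyra:1186, Kappa:457, Gemma:2228, Alpha:1585 → nearest is Sigma
(8, 8) — d² to each: Indus:149, Sigma:137, Rigel:964, Lyra:98, Kappa:25, Gemma:916, Alpha:833 → nearest is Kappa
Tally — Sigma:1, Lyra:1, Kappa:3, Alpha:1. Kappa captures the most (3).

Kappa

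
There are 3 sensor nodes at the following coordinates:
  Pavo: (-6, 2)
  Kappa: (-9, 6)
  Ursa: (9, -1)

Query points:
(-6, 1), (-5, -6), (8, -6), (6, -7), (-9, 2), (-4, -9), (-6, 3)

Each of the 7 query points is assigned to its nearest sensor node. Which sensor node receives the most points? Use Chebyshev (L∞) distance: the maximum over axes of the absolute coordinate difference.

(-6, 1) — d to each: Pavo:1, Kappa:5, Ursa:15 → nearest is Pavo
(-5, -6) — d to each: Pavo:8, Kappa:12, Ursa:14 → nearest is Pavo
(8, -6) — d to each: Pavo:14, Kappa:17, Ursa:5 → nearest is Ursa
(6, -7) — d to each: Pavo:12, Kappa:15, Ursa:6 → nearest is Ursa
(-9, 2) — d to each: Pavo:3, Kappa:4, Ursa:18 → nearest is Pavo
(-4, -9) — d to each: Pavo:11, Kappa:15, Ursa:13 → nearest is Pavo
(-6, 3) — d to each: Pavo:1, Kappa:3, Ursa:15 → nearest is Pavo
Tally — Pavo:5, Ursa:2. Pavo captures the most (5).

Pavo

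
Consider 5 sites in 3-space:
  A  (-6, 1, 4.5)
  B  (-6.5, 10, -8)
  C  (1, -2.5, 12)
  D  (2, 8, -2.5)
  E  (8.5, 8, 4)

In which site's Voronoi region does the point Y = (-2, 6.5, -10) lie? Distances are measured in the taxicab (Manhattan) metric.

d(Y,A) = |-2−(-6)| + |6.5−1| + |-10−4.5| = 4 + 5.5 + 14.5 = 24
d(Y,B) = |-2−(-6.5)| + |6.5−10| + |-10−(-8)| = 4.5 + 3.5 + 2 = 10
d(Y,C) = |-2−1| + |6.5−(-2.5)| + |-10−12| = 3 + 9 + 22 = 34
d(Y,D) = |-2−2| + |6.5−8| + |-10−(-2.5)| = 4 + 1.5 + 7.5 = 13
d(Y,E) = |-2−8.5| + |6.5−8| + |-10−4| = 10.5 + 1.5 + 14 = 26
B is nearest.

B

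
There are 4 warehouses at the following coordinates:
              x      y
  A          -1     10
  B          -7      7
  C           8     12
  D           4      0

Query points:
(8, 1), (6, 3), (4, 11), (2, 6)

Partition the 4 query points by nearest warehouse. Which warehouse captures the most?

(8, 1) — d² to each: A:162, B:261, C:121, D:17 → nearest is D
(6, 3) — d² to each: A:98, B:185, C:85, D:13 → nearest is D
(4, 11) — d² to each: A:26, B:137, C:17, D:121 → nearest is C
(2, 6) — d² to each: A:25, B:82, C:72, D:40 → nearest is A
Tally — A:1, C:1, D:2. D captures the most (2).

D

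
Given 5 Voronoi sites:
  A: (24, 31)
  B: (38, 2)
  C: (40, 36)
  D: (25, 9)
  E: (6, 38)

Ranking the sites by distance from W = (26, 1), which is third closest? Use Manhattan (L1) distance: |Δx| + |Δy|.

d(W,A) = |26−24| + |1−31| = 2 + 30 = 32
d(W,B) = |26−38| + |1−2| = 12 + 1 = 13
d(W,C) = |26−40| + |1−36| = 14 + 35 = 49
d(W,D) = |26−25| + |1−9| = 1 + 8 = 9
d(W,E) = |26−6| + |1−38| = 20 + 37 = 57
Sorted ascending: D, B, A, C, … — the third-nearest is A.

A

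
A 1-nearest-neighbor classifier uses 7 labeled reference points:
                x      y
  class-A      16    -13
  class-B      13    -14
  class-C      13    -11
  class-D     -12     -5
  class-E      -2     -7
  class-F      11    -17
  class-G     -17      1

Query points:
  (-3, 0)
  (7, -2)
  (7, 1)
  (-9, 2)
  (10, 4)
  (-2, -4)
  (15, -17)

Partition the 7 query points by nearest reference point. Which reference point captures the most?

class-E

(-3, 0) — d² to each: class-A:530, class-B:452, class-C:377, class-D:106, class-E:50, class-F:485, class-G:197 → nearest is class-E
(7, -2) — d² to each: class-A:202, class-B:180, class-C:117, class-D:370, class-E:106, class-F:241, class-G:585 → nearest is class-E
(7, 1) — d² to each: class-A:277, class-B:261, class-C:180, class-D:397, class-E:145, class-F:340, class-G:576 → nearest is class-E
(-9, 2) — d² to each: class-A:850, class-B:740, class-C:653, class-D:58, class-E:130, class-F:761, class-G:65 → nearest is class-D
(10, 4) — d² to each: class-A:325, class-B:333, class-C:234, class-D:565, class-E:265, class-F:442, class-G:738 → nearest is class-C
(-2, -4) — d² to each: class-A:405, class-B:325, class-C:274, class-D:101, class-E:9, class-F:338, class-G:250 → nearest is class-E
(15, -17) — d² to each: class-A:17, class-B:13, class-C:40, class-D:873, class-E:389, class-F:16, class-G:1348 → nearest is class-B
Tally — class-B:1, class-C:1, class-D:1, class-E:4. class-E captures the most (4).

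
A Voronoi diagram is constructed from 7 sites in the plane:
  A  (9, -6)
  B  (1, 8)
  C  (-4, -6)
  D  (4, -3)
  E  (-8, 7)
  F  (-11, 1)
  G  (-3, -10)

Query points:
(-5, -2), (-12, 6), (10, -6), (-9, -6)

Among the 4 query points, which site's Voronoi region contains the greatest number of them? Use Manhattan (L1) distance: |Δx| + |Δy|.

C

(-5, -2) — d to each: A:18, B:16, C:5, D:10, E:12, F:9, G:10 → nearest is C
(-12, 6) — d to each: A:33, B:15, C:20, D:25, E:5, F:6, G:25 → nearest is E
(10, -6) — d to each: A:1, B:23, C:14, D:9, E:31, F:28, G:17 → nearest is A
(-9, -6) — d to each: A:18, B:24, C:5, D:16, E:14, F:9, G:10 → nearest is C
Tally — A:1, C:2, E:1. C captures the most (2).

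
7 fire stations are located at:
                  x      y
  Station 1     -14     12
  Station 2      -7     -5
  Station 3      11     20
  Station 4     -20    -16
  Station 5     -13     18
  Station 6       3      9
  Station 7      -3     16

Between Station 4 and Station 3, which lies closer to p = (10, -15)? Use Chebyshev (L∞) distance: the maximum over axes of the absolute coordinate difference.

Station 4

d(p, Station 4) = max(30, 1) = 30
d(p, Station 3) = max(1, 35) = 35
30 < 35, so Station 4 is closer.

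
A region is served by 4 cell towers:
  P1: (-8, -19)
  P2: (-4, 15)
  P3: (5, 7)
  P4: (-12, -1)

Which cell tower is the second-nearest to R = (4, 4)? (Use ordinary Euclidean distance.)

Squared Euclidean distances:
|RP1|² = (4−(-8))² + (4−(-19))² = 144 + 529 = 673
|RP2|² = (4−(-4))² + (4−15)² = 64 + 121 = 185
|RP3|² = (4−5)² + (4−7)² = 1 + 9 = 10
|RP4|² = (4−(-12))² + (4−(-1))² = 256 + 25 = 281
Sorted ascending: P3, P2, P4, … — the second-nearest is P2.

P2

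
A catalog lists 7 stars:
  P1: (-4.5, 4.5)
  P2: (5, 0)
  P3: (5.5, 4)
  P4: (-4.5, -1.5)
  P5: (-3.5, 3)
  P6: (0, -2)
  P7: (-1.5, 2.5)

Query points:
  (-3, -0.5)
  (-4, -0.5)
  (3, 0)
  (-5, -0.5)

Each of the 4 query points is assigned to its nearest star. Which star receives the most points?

(-3, -0.5) — d² to each: P1:27.25, P2:64.25, P3:92.5, P4:3.25, P5:12.5, P6:11.25, P7:11.25 → nearest is P4
(-4, -0.5) — d² to each: P1:25.25, P2:81.25, P3:110.5, P4:1.25, P5:12.5, P6:18.25, P7:15.25 → nearest is P4
(3, 0) — d² to each: P1:76.5, P2:4, P3:22.25, P4:58.5, P5:51.25, P6:13, P7:26.5 → nearest is P2
(-5, -0.5) — d² to each: P1:25.25, P2:100.25, P3:130.5, P4:1.25, P5:14.5, P6:27.25, P7:21.25 → nearest is P4
Tally — P2:1, P4:3. P4 captures the most (3).

P4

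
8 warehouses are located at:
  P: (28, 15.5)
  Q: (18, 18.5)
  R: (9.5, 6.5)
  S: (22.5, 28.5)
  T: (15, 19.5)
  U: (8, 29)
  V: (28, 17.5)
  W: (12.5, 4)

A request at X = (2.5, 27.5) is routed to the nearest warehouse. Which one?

U

Since √ is increasing, it suffices to compare squared distances:
|XP|² = (2.5−28)² + (27.5−15.5)² = 650.25 + 144 = 794.25
|XQ|² = (2.5−18)² + (27.5−18.5)² = 240.25 + 81 = 321.25
|XR|² = (2.5−9.5)² + (27.5−6.5)² = 49 + 441 = 490
|XS|² = (2.5−22.5)² + (27.5−28.5)² = 400 + 1 = 401
|XT|² = (2.5−15)² + (27.5−19.5)² = 156.25 + 64 = 220.25
|XU|² = (2.5−8)² + (27.5−29)² = 30.25 + 2.25 = 32.5
|XV|² = (2.5−28)² + (27.5−17.5)² = 650.25 + 100 = 750.25
|XW|² = (2.5−12.5)² + (27.5−4)² = 100 + 552.25 = 652.25
The smallest is to U, so X lies in the Voronoi region of U.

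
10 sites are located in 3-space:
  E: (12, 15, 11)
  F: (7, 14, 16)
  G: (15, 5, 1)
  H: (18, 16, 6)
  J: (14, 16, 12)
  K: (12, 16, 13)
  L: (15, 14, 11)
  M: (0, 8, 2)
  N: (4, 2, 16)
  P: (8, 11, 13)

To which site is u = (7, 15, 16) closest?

Compare squared distances (the ordering matches that of the actual distances):
|uE|² = (7−12)² + (15−15)² + (16−11)² = 25 + 0 + 25 = 50
|uF|² = (7−7)² + (15−14)² + (16−16)² = 0 + 1 + 0 = 1
|uG|² = (7−15)² + (15−5)² + (16−1)² = 64 + 100 + 225 = 389
|uH|² = (7−18)² + (15−16)² + (16−6)² = 121 + 1 + 100 = 222
|uJ|² = (7−14)² + (15−16)² + (16−12)² = 49 + 1 + 16 = 66
|uK|² = (7−12)² + (15−16)² + (16−13)² = 25 + 1 + 9 = 35
|uL|² = (7−15)² + (15−14)² + (16−11)² = 64 + 1 + 25 = 90
|uM|² = (7−0)² + (15−8)² + (16−2)² = 49 + 49 + 196 = 294
|uN|² = (7−4)² + (15−2)² + (16−16)² = 9 + 169 + 0 = 178
|uP|² = (7−8)² + (15−11)² + (16−13)² = 1 + 16 + 9 = 26
The smallest is to F, so u lies in the Voronoi region of F.

F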